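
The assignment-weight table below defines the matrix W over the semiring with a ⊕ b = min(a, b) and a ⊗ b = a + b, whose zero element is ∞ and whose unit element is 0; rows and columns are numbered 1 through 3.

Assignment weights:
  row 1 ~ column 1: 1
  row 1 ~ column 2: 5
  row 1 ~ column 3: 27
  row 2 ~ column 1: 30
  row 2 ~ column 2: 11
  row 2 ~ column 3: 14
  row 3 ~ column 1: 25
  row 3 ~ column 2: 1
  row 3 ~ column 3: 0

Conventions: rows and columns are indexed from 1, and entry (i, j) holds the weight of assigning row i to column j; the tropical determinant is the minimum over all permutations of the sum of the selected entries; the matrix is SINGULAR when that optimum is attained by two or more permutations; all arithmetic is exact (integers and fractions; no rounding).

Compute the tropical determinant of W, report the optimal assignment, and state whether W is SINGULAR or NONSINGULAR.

σ = (1, 2, 3): 1 + 11 + 0 = 12
σ = (1, 3, 2): 1 + 14 + 1 = 16
σ = (2, 1, 3): 5 + 30 + 0 = 35
σ = (2, 3, 1): 5 + 14 + 25 = 44
σ = (3, 1, 2): 27 + 30 + 1 = 58
σ = (3, 2, 1): 27 + 11 + 25 = 63
Optimal value attained by: σ = (1, 2, 3).
Answer: det⊕(W) = 12; verdict: NONSINGULAR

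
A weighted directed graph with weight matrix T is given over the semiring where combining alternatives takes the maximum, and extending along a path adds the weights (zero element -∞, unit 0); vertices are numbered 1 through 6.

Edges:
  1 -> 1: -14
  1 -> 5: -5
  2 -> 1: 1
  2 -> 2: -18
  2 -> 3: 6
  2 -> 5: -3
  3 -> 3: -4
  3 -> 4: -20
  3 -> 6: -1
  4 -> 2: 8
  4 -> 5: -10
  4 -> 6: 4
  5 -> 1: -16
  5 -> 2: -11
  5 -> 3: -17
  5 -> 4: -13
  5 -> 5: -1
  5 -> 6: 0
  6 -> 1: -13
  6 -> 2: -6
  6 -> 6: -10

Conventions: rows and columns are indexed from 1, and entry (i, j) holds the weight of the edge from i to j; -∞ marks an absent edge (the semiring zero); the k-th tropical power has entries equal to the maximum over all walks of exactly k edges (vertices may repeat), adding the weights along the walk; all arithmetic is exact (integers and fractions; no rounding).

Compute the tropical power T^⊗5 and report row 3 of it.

T^⊗2:
  [-21, -16, -22, -18, -6, -5]
  [-13, -14, 2, -14, -4, 5]
  [-14, -7, -8, -24, -30, -5]
  [9, -2, 14, -23, 5, -6]
  [-10, -5, -5, -14, -2, -1]
  [-5, -16, 0, -∞, -9, -20]
T^⊗3:
  [-15, -10, -10, -19, -7, -6]
  [-8, -1, -2, -17, -5, 1]
  [-6, -11, -1, -28, -10, -9]
  [-1, -6, 10, -6, 4, 13]
  [-4, -6, 1, -15, -3, -2]
  [-15, -20, -4, -20, -10, -1]
T^⊗4:
  [-9, -11, -4, -20, -8, -7]
  [0, -5, 5, -18, -4, -3]
  [-10, -15, -5, -21, -11, -2]
  [0, 7, 6, -9, 3, 9]
  [-5, -7, 0, -16, -4, 0]
  [-14, -7, -8, -23, -11, -5]
T^⊗5:
  [-10, -12, -5, -21, -9, -5]
  [-4, -9, 1, -15, -5, 4]
  [-14, -8, -9, -24, -12, -6]
  [8, 3, 13, -10, 4, 5]
  [-6, -6, -1, -17, -5, -1]
  [-6, -11, -1, -24, -10, -9]
Answer: row 3 of T^⊗5 = [-14, -8, -9, -24, -12, -6]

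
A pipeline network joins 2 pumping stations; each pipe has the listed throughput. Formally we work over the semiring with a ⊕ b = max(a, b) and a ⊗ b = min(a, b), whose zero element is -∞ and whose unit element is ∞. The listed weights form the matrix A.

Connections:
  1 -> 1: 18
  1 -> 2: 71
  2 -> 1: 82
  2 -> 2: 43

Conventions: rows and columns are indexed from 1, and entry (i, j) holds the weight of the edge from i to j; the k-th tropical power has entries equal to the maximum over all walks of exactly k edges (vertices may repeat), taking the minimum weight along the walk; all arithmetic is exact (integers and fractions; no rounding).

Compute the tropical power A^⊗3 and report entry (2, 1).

A^⊗2:
  [71, 43]
  [43, 71]
A^⊗3:
  [43, 71]
  [71, 43]
Key observation: the optimum is the walk 2->1->2->1, with weight 82 min 71 min 82 = 71.
Optimal value attained by: walk 2->1->2->1.
Answer: (A^⊗3)[2][1] = 71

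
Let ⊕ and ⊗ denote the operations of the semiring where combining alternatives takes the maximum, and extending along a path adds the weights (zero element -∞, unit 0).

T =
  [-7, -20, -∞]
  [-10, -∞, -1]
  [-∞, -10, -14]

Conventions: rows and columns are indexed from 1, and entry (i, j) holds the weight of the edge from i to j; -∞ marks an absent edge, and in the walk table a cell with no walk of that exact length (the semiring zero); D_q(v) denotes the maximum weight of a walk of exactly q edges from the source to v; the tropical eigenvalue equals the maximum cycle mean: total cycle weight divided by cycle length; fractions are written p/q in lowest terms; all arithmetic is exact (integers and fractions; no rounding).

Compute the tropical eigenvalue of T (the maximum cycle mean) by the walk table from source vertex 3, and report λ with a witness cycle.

q=0: [-∞, -∞, 0]
q=1: [-∞, -10, -14]
q=2: [-20, -24, -11]
q=3: [-27, -21, -25]
Optimal cycle mean attained by: cycle 2->3->2, total (-1) + (-10), length 2.
Answer: λ = -11/2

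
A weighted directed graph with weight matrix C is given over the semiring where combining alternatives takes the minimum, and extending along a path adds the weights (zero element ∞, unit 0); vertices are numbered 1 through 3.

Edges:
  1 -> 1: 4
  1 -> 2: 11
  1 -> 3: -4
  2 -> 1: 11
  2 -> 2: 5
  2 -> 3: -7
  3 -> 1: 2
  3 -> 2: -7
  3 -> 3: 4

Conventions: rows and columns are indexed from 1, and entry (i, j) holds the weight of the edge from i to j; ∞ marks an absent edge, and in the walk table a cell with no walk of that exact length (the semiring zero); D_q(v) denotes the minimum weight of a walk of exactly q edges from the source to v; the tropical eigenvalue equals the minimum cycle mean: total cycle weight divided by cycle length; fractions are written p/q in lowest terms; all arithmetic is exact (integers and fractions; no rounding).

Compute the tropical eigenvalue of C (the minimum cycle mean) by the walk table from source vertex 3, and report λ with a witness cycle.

q=0: [∞, ∞, 0]
q=1: [2, -7, 4]
q=2: [4, -3, -14]
q=3: [-12, -21, -10]
Optimal cycle mean attained by: cycle 2->3->2, total (-7) + (-7), length 2.
Answer: λ = -7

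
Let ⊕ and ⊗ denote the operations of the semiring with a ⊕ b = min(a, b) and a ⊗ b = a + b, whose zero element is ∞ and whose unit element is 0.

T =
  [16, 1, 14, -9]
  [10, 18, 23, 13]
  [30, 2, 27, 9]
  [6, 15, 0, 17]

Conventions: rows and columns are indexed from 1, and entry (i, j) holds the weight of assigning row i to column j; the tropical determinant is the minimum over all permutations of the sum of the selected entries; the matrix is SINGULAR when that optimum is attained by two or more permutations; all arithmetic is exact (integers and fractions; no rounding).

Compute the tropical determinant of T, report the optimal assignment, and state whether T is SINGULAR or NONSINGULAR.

σ = (1, 2, 3, 4): 16 + 18 + 27 + 17 = 78
σ = (1, 2, 4, 3): 16 + 18 + 9 + 0 = 43
σ = (1, 3, 2, 4): 16 + 23 + 2 + 17 = 58
σ = (1, 3, 4, 2): 16 + 23 + 9 + 15 = 63
σ = (1, 4, 2, 3): 16 + 13 + 2 + 0 = 31
σ = (1, 4, 3, 2): 16 + 13 + 27 + 15 = 71
σ = (2, 1, 3, 4): 1 + 10 + 27 + 17 = 55
σ = (2, 1, 4, 3): 1 + 10 + 9 + 0 = 20
σ = (2, 3, 1, 4): 1 + 23 + 30 + 17 = 71
σ = (2, 3, 4, 1): 1 + 23 + 9 + 6 = 39
σ = (2, 4, 1, 3): 1 + 13 + 30 + 0 = 44
σ = (2, 4, 3, 1): 1 + 13 + 27 + 6 = 47
σ = (3, 1, 2, 4): 14 + 10 + 2 + 17 = 43
σ = (3, 1, 4, 2): 14 + 10 + 9 + 15 = 48
σ = (3, 2, 1, 4): 14 + 18 + 30 + 17 = 79
σ = (3, 2, 4, 1): 14 + 18 + 9 + 6 = 47
σ = (3, 4, 1, 2): 14 + 13 + 30 + 15 = 72
σ = (3, 4, 2, 1): 14 + 13 + 2 + 6 = 35
σ = (4, 1, 2, 3): (-9) + 10 + 2 + 0 = 3
σ = (4, 1, 3, 2): (-9) + 10 + 27 + 15 = 43
σ = (4, 2, 1, 3): (-9) + 18 + 30 + 0 = 39
σ = (4, 2, 3, 1): (-9) + 18 + 27 + 6 = 42
σ = (4, 3, 1, 2): (-9) + 23 + 30 + 15 = 59
σ = (4, 3, 2, 1): (-9) + 23 + 2 + 6 = 22
Optimal value attained by: σ = (4, 1, 2, 3).
Answer: det⊕(T) = 3; verdict: NONSINGULAR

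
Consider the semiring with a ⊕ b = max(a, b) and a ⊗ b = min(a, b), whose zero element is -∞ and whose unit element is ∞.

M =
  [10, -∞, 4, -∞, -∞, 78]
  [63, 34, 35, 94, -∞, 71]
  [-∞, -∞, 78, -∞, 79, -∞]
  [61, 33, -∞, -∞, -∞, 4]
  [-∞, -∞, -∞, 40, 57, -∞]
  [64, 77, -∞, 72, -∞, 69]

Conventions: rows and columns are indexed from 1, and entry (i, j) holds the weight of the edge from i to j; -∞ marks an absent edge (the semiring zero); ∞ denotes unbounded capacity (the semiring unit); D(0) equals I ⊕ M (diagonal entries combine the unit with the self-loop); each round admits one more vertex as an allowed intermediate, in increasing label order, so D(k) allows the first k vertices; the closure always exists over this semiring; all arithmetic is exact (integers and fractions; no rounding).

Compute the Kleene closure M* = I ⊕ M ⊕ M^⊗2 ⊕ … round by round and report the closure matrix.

D(0):
  [∞, -∞, 4, -∞, -∞, 78]
  [63, ∞, 35, 94, -∞, 71]
  [-∞, -∞, ∞, -∞, 79, -∞]
  [61, 33, -∞, ∞, -∞, 4]
  [-∞, -∞, -∞, 40, ∞, -∞]
  [64, 77, -∞, 72, -∞, ∞]
D(1):
  [∞, -∞, 4, -∞, -∞, 78]
  [63, ∞, 35, 94, -∞, 71]
  [-∞, -∞, ∞, -∞, 79, -∞]
  [61, 33, 4, ∞, -∞, 61]
  [-∞, -∞, -∞, 40, ∞, -∞]
  [64, 77, 4, 72, -∞, ∞]
D(2):
  [∞, -∞, 4, -∞, -∞, 78]
  [63, ∞, 35, 94, -∞, 71]
  [-∞, -∞, ∞, -∞, 79, -∞]
  [61, 33, 33, ∞, -∞, 61]
  [-∞, -∞, -∞, 40, ∞, -∞]
  [64, 77, 35, 77, -∞, ∞]
D(3):
  [∞, -∞, 4, -∞, 4, 78]
  [63, ∞, 35, 94, 35, 71]
  [-∞, -∞, ∞, -∞, 79, -∞]
  [61, 33, 33, ∞, 33, 61]
  [-∞, -∞, -∞, 40, ∞, -∞]
  [64, 77, 35, 77, 35, ∞]
D(4):
  [∞, -∞, 4, -∞, 4, 78]
  [63, ∞, 35, 94, 35, 71]
  [-∞, -∞, ∞, -∞, 79, -∞]
  [61, 33, 33, ∞, 33, 61]
  [40, 33, 33, 40, ∞, 40]
  [64, 77, 35, 77, 35, ∞]
D(5):
  [∞, 4, 4, 4, 4, 78]
  [63, ∞, 35, 94, 35, 71]
  [40, 33, ∞, 40, 79, 40]
  [61, 33, 33, ∞, 33, 61]
  [40, 33, 33, 40, ∞, 40]
  [64, 77, 35, 77, 35, ∞]
D(6):
  [∞, 77, 35, 77, 35, 78]
  [64, ∞, 35, 94, 35, 71]
  [40, 40, ∞, 40, 79, 40]
  [61, 61, 35, ∞, 35, 61]
  [40, 40, 35, 40, ∞, 40]
  [64, 77, 35, 77, 35, ∞]
Answer: M* = [[∞, 77, 35, 77, 35, 78], [64, ∞, 35, 94, 35, 71], [40, 40, ∞, 40, 79, 40], [61, 61, 35, ∞, 35, 61], [40, 40, 35, 40, ∞, 40], [64, 77, 35, 77, 35, ∞]]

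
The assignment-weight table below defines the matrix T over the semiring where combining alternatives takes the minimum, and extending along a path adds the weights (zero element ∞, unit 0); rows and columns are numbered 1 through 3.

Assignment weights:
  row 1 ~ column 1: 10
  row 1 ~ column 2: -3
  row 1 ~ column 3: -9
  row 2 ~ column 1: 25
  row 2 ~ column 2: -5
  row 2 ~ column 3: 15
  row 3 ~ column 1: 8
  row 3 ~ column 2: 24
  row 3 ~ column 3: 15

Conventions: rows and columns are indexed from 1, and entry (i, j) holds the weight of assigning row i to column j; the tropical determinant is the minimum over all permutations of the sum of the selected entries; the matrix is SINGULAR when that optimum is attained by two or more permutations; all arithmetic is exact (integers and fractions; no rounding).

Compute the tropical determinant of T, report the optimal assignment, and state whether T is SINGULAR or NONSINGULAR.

σ = (1, 2, 3): 10 + (-5) + 15 = 20
σ = (1, 3, 2): 10 + 15 + 24 = 49
σ = (2, 1, 3): (-3) + 25 + 15 = 37
σ = (2, 3, 1): (-3) + 15 + 8 = 20
σ = (3, 1, 2): (-9) + 25 + 24 = 40
σ = (3, 2, 1): (-9) + (-5) + 8 = -6
Optimal value attained by: σ = (3, 2, 1).
Answer: det⊕(T) = -6; verdict: NONSINGULAR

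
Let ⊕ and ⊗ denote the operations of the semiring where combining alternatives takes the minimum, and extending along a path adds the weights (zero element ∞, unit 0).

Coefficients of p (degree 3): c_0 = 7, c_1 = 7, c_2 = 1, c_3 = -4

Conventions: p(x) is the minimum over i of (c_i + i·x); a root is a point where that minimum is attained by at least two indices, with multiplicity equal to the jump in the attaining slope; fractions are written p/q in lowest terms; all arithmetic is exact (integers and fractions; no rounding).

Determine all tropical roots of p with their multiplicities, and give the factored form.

hull edge (i=0, c=7) to (i=3, c=-4): slope -11/3, span 3
Factored form: p(x) = -4 ⊗ (x ⊕ 11/3) ⊗ (x ⊕ 11/3) ⊗ (x ⊕ 11/3)
Answer: roots = 11/3 (mult 3)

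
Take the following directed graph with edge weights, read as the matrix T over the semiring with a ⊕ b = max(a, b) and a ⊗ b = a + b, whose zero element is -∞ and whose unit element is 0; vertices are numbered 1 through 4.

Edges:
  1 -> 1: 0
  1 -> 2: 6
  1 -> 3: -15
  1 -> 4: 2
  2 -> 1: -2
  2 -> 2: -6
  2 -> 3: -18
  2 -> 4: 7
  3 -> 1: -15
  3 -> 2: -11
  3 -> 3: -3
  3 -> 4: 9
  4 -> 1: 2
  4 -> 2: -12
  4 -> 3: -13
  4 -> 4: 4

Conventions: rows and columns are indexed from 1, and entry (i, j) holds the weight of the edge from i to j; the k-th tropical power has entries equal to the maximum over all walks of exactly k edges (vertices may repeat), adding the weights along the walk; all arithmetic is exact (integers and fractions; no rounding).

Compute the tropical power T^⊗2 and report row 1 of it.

T^⊗2:
  [4, 6, -11, 13]
  [9, 4, -6, 11]
  [11, -3, -4, 13]
  [6, 8, -9, 8]
Answer: row 1 of T^⊗2 = [4, 6, -11, 13]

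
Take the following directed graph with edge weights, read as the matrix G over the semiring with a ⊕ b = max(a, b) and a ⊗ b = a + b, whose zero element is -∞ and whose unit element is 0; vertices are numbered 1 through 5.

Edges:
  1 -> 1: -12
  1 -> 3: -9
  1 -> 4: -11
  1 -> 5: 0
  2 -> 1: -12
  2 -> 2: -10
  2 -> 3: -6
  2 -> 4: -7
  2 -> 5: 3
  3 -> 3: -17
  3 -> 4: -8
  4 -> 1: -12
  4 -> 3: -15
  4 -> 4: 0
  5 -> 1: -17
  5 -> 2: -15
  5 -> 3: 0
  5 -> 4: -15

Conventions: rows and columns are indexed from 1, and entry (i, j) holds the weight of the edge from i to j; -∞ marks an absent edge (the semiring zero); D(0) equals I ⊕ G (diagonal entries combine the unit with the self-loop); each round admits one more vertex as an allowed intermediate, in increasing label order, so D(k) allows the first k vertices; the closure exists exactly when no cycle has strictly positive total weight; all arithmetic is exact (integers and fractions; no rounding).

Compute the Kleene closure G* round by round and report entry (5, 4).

D(0):
  [0, -∞, -9, -11, 0]
  [-12, 0, -6, -7, 3]
  [-∞, -∞, 0, -8, -∞]
  [-12, -∞, -15, 0, -∞]
  [-17, -15, 0, -15, 0]
D(1):
  [0, -∞, -9, -11, 0]
  [-12, 0, -6, -7, 3]
  [-∞, -∞, 0, -8, -∞]
  [-12, -∞, -15, 0, -12]
  [-17, -15, 0, -15, 0]
D(2):
  [0, -∞, -9, -11, 0]
  [-12, 0, -6, -7, 3]
  [-∞, -∞, 0, -8, -∞]
  [-12, -∞, -15, 0, -12]
  [-17, -15, 0, -15, 0]
D(3):
  [0, -∞, -9, -11, 0]
  [-12, 0, -6, -7, 3]
  [-∞, -∞, 0, -8, -∞]
  [-12, -∞, -15, 0, -12]
  [-17, -15, 0, -8, 0]
D(4):
  [0, -∞, -9, -11, 0]
  [-12, 0, -6, -7, 3]
  [-20, -∞, 0, -8, -20]
  [-12, -∞, -15, 0, -12]
  [-17, -15, 0, -8, 0]
D(5):
  [0, -15, 0, -8, 0]
  [-12, 0, 3, -5, 3]
  [-20, -35, 0, -8, -20]
  [-12, -27, -12, 0, -12]
  [-17, -15, 0, -8, 0]
Answer: G*[5][4] = -8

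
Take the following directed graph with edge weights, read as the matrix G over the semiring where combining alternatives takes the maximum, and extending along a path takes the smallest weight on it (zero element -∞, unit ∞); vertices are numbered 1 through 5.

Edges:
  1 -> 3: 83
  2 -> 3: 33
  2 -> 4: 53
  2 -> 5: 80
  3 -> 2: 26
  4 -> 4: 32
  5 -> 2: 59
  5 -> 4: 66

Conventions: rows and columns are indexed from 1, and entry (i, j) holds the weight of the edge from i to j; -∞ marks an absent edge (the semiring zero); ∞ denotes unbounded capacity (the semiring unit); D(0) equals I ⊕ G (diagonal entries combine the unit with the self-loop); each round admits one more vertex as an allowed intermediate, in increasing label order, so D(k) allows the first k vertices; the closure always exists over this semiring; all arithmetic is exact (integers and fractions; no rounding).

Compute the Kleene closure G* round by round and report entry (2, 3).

D(0):
  [∞, -∞, 83, -∞, -∞]
  [-∞, ∞, 33, 53, 80]
  [-∞, 26, ∞, -∞, -∞]
  [-∞, -∞, -∞, ∞, -∞]
  [-∞, 59, -∞, 66, ∞]
D(1):
  [∞, -∞, 83, -∞, -∞]
  [-∞, ∞, 33, 53, 80]
  [-∞, 26, ∞, -∞, -∞]
  [-∞, -∞, -∞, ∞, -∞]
  [-∞, 59, -∞, 66, ∞]
D(2):
  [∞, -∞, 83, -∞, -∞]
  [-∞, ∞, 33, 53, 80]
  [-∞, 26, ∞, 26, 26]
  [-∞, -∞, -∞, ∞, -∞]
  [-∞, 59, 33, 66, ∞]
D(3):
  [∞, 26, 83, 26, 26]
  [-∞, ∞, 33, 53, 80]
  [-∞, 26, ∞, 26, 26]
  [-∞, -∞, -∞, ∞, -∞]
  [-∞, 59, 33, 66, ∞]
D(4):
  [∞, 26, 83, 26, 26]
  [-∞, ∞, 33, 53, 80]
  [-∞, 26, ∞, 26, 26]
  [-∞, -∞, -∞, ∞, -∞]
  [-∞, 59, 33, 66, ∞]
D(5):
  [∞, 26, 83, 26, 26]
  [-∞, ∞, 33, 66, 80]
  [-∞, 26, ∞, 26, 26]
  [-∞, -∞, -∞, ∞, -∞]
  [-∞, 59, 33, 66, ∞]
Answer: G*[2][3] = 33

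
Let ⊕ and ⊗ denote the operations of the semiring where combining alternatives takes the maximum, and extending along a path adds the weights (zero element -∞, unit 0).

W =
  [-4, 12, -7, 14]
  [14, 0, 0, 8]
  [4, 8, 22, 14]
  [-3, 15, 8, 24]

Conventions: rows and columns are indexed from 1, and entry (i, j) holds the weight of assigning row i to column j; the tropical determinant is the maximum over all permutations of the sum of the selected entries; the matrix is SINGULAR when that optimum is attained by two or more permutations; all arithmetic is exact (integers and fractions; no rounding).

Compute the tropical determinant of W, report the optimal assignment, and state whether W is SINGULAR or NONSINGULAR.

σ = (1, 2, 3, 4): (-4) + 0 + 22 + 24 = 42
σ = (1, 2, 4, 3): (-4) + 0 + 14 + 8 = 18
σ = (1, 3, 2, 4): (-4) + 0 + 8 + 24 = 28
σ = (1, 3, 4, 2): (-4) + 0 + 14 + 15 = 25
σ = (1, 4, 2, 3): (-4) + 8 + 8 + 8 = 20
σ = (1, 4, 3, 2): (-4) + 8 + 22 + 15 = 41
σ = (2, 1, 3, 4): 12 + 14 + 22 + 24 = 72
σ = (2, 1, 4, 3): 12 + 14 + 14 + 8 = 48
σ = (2, 3, 1, 4): 12 + 0 + 4 + 24 = 40
σ = (2, 3, 4, 1): 12 + 0 + 14 + (-3) = 23
σ = (2, 4, 1, 3): 12 + 8 + 4 + 8 = 32
σ = (2, 4, 3, 1): 12 + 8 + 22 + (-3) = 39
σ = (3, 1, 2, 4): (-7) + 14 + 8 + 24 = 39
σ = (3, 1, 4, 2): (-7) + 14 + 14 + 15 = 36
σ = (3, 2, 1, 4): (-7) + 0 + 4 + 24 = 21
σ = (3, 2, 4, 1): (-7) + 0 + 14 + (-3) = 4
σ = (3, 4, 1, 2): (-7) + 8 + 4 + 15 = 20
σ = (3, 4, 2, 1): (-7) + 8 + 8 + (-3) = 6
σ = (4, 1, 2, 3): 14 + 14 + 8 + 8 = 44
σ = (4, 1, 3, 2): 14 + 14 + 22 + 15 = 65
σ = (4, 2, 1, 3): 14 + 0 + 4 + 8 = 26
σ = (4, 2, 3, 1): 14 + 0 + 22 + (-3) = 33
σ = (4, 3, 1, 2): 14 + 0 + 4 + 15 = 33
σ = (4, 3, 2, 1): 14 + 0 + 8 + (-3) = 19
Optimal value attained by: σ = (2, 1, 3, 4).
Answer: det⊕(W) = 72; verdict: NONSINGULAR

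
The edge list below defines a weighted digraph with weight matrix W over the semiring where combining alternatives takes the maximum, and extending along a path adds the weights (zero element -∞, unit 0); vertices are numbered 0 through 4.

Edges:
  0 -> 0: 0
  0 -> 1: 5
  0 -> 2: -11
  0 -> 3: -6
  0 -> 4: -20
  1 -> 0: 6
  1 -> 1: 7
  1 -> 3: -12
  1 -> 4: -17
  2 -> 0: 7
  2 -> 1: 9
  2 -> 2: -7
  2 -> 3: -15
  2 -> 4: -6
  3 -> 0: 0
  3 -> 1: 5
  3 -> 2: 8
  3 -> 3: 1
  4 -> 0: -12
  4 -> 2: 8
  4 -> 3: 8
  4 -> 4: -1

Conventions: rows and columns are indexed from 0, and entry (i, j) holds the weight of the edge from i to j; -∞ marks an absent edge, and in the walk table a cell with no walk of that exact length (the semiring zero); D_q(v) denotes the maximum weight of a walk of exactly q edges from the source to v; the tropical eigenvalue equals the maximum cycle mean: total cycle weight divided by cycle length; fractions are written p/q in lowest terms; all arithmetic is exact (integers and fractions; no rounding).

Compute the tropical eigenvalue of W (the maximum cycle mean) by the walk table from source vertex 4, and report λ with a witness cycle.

q=0: [-∞, -∞, -∞, -∞, 0]
q=1: [-12, -∞, 8, 8, -1]
q=2: [15, 17, 16, 9, 2]
q=3: [23, 25, 17, 10, 10]
q=4: [31, 32, 18, 18, 11]
q=5: [38, 39, 26, 25, 15]
Optimal cycle mean attained by: cycle 1->1, total 7, length 1.
Answer: λ = 7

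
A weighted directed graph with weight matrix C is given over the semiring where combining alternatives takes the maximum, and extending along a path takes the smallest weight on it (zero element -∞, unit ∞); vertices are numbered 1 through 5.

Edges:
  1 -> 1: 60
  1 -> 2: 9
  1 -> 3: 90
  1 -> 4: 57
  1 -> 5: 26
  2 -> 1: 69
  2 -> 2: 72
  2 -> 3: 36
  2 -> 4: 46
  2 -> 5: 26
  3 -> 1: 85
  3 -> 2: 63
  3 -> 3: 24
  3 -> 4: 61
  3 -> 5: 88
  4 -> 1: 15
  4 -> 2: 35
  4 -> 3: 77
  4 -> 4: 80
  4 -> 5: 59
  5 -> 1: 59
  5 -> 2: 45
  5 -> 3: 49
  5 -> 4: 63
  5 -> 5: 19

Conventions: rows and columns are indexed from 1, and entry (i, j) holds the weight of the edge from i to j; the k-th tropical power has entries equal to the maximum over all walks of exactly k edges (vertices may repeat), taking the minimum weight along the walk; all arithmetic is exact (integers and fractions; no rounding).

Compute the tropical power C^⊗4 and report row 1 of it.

C^⊗2:
  [85, 63, 60, 61, 88]
  [69, 72, 69, 57, 46]
  [63, 63, 85, 63, 59]
  [77, 63, 77, 80, 77]
  [59, 49, 63, 63, 59]
C^⊗3:
  [63, 63, 85, 63, 60]
  [69, 72, 69, 61, 69]
  [85, 63, 63, 63, 85]
  [77, 63, 77, 80, 77]
  [63, 63, 63, 63, 63]
C^⊗4:
  [85, 63, 63, 63, 85]
  [69, 72, 69, 63, 69]
  [63, 63, 85, 63, 63]
  [77, 63, 77, 80, 77]
  [63, 63, 63, 63, 63]
Answer: row 1 of C^⊗4 = [85, 63, 63, 63, 85]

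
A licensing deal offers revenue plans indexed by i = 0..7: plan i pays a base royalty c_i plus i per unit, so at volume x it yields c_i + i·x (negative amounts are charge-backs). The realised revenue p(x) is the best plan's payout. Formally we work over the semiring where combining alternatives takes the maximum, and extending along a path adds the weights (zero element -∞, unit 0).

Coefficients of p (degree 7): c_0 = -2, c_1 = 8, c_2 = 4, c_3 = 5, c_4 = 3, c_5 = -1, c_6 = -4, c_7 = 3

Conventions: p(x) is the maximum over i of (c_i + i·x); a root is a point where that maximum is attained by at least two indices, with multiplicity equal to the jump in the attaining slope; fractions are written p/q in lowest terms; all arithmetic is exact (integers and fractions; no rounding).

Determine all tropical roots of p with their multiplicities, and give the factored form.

hull edge (i=0, c=-2) to (i=1, c=8): slope 10, span 1
hull edge (i=1, c=8) to (i=7, c=3): slope -5/6, span 6
Factored form: p(x) = 3 ⊗ (x ⊕ (-10)) ⊗ (x ⊕ 5/6) ⊗ (x ⊕ 5/6) ⊗ (x ⊕ 5/6) ⊗ (x ⊕ 5/6) ⊗ (x ⊕ 5/6) ⊗ (x ⊕ 5/6)
Answer: roots = -10 (mult 1), 5/6 (mult 6)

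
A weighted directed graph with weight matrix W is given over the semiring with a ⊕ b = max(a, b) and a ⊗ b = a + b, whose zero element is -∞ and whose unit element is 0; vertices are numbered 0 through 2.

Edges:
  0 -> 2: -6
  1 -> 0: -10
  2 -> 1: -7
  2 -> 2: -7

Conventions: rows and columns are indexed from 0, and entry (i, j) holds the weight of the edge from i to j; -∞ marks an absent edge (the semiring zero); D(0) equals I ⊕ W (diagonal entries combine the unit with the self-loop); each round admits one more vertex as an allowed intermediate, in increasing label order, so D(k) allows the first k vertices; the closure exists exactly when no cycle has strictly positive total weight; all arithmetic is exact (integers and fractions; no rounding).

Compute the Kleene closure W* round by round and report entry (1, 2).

D(0):
  [0, -∞, -6]
  [-10, 0, -∞]
  [-∞, -7, 0]
D(1):
  [0, -∞, -6]
  [-10, 0, -16]
  [-∞, -7, 0]
D(2):
  [0, -∞, -6]
  [-10, 0, -16]
  [-17, -7, 0]
D(3):
  [0, -13, -6]
  [-10, 0, -16]
  [-17, -7, 0]
Answer: W*[1][2] = -16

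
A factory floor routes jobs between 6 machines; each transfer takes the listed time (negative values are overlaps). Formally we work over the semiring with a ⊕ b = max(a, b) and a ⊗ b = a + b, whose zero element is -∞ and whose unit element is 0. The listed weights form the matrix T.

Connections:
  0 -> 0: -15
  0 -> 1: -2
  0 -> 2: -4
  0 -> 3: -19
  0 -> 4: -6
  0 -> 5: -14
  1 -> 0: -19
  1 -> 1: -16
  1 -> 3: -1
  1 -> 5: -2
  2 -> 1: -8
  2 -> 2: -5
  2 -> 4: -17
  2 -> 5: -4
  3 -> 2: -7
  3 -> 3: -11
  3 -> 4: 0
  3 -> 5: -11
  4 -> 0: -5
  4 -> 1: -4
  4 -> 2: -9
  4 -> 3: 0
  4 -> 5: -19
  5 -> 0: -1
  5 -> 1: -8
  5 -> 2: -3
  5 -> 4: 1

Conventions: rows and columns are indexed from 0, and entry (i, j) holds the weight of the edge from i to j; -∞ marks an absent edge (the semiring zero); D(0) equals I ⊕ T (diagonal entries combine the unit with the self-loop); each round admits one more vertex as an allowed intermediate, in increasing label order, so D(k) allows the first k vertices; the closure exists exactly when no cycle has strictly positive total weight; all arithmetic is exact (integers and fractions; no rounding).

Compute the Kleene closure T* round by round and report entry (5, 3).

D(0):
  [0, -2, -4, -19, -6, -14]
  [-19, 0, -∞, -1, -∞, -2]
  [-∞, -8, 0, -∞, -17, -4]
  [-∞, -∞, -7, 0, 0, -11]
  [-5, -4, -9, 0, 0, -19]
  [-1, -8, -3, -∞, 1, 0]
D(1):
  [0, -2, -4, -19, -6, -14]
  [-19, 0, -23, -1, -25, -2]
  [-∞, -8, 0, -∞, -17, -4]
  [-∞, -∞, -7, 0, 0, -11]
  [-5, -4, -9, 0, 0, -19]
  [-1, -3, -3, -20, 1, 0]
D(2):
  [0, -2, -4, -3, -6, -4]
  [-19, 0, -23, -1, -25, -2]
  [-27, -8, 0, -9, -17, -4]
  [-∞, -∞, -7, 0, 0, -11]
  [-5, -4, -9, 0, 0, -6]
  [-1, -3, -3, -4, 1, 0]
D(3):
  [0, -2, -4, -3, -6, -4]
  [-19, 0, -23, -1, -25, -2]
  [-27, -8, 0, -9, -17, -4]
  [-34, -15, -7, 0, 0, -11]
  [-5, -4, -9, 0, 0, -6]
  [-1, -3, -3, -4, 1, 0]
D(4):
  [0, -2, -4, -3, -3, -4]
  [-19, 0, -8, -1, -1, -2]
  [-27, -8, 0, -9, -9, -4]
  [-34, -15, -7, 0, 0, -11]
  [-5, -4, -7, 0, 0, -6]
  [-1, -3, -3, -4, 1, 0]
D(5):
  [0, -2, -4, -3, -3, -4]
  [-6, 0, -8, -1, -1, -2]
  [-14, -8, 0, -9, -9, -4]
  [-5, -4, -7, 0, 0, -6]
  [-5, -4, -7, 0, 0, -6]
  [-1, -3, -3, 1, 1, 0]
D(6):
  [0, -2, -4, -3, -3, -4]
  [-3, 0, -5, -1, -1, -2]
  [-5, -7, 0, -3, -3, -4]
  [-5, -4, -7, 0, 0, -6]
  [-5, -4, -7, 0, 0, -6]
  [-1, -3, -3, 1, 1, 0]
Answer: T*[5][3] = 1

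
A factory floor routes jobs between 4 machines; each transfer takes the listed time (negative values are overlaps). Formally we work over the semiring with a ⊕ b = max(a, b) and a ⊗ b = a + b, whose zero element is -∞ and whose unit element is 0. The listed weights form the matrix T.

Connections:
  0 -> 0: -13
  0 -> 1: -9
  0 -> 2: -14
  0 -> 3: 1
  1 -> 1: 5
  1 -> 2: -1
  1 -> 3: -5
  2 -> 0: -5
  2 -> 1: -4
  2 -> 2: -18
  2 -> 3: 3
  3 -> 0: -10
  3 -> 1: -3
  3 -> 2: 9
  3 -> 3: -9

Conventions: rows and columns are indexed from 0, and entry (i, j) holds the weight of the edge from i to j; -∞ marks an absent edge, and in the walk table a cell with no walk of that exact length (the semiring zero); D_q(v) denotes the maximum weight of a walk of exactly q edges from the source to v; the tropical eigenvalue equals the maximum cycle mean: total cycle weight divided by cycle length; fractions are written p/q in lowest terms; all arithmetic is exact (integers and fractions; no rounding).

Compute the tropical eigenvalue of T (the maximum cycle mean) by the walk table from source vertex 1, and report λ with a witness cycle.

q=0: [-∞, 0, -∞, -∞]
q=1: [-∞, 5, -1, -5]
q=2: [-6, 10, 4, 2]
q=3: [-1, 15, 11, 7]
q=4: [6, 20, 16, 14]
Optimal cycle mean attained by: cycle 2->3->2, total 3 + 9, length 2.
Answer: λ = 6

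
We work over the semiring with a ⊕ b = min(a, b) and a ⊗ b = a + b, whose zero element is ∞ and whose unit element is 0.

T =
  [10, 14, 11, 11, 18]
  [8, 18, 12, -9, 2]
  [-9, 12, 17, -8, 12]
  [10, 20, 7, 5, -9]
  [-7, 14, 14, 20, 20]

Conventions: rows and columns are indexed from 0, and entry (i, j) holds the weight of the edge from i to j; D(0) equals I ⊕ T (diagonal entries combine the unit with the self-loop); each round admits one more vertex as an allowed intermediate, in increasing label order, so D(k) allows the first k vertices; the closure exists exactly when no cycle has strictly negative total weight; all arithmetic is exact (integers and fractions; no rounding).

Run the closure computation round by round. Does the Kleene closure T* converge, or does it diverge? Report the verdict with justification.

D(0):
  [0, 14, 11, 11, 18]
  [8, 0, 12, -9, 2]
  [-9, 12, 0, -8, 12]
  [10, 20, 7, 0, -9]
  [-7, 14, 14, 20, 0]
D(1):
  [0, 14, 11, 11, 18]
  [8, 0, 12, -9, 2]
  [-9, 5, 0, -8, 9]
  [10, 20, 7, 0, -9]
  [-7, 7, 4, 4, 0]
D(2):
  [0, 14, 11, 5, 16]
  [8, 0, 12, -9, 2]
  [-9, 5, 0, -8, 7]
  [10, 20, 7, 0, -9]
  [-7, 7, 4, -2, 0]
Detection: at round 3, diagonal entry (3, 3) turns strictly negative.
Key observation: the cycle 3->2->3 has total weight 7 + (-8), which is strictly negative.
Answer: DIVERGES — negative cycle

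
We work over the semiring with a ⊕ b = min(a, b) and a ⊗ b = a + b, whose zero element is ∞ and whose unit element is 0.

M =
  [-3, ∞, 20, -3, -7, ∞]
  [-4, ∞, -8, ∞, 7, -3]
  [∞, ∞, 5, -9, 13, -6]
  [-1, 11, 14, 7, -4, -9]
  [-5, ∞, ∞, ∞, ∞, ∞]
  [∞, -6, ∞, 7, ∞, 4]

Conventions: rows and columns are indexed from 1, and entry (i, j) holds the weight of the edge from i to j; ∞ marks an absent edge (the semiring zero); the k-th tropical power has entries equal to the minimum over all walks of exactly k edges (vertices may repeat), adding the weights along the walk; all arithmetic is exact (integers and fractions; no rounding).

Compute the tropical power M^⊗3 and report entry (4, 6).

M^⊗2:
  [-12, 8, 11, -6, -10, -12]
  [-7, -9, -3, -17, -11, -14]
  [-10, -12, 5, -4, -13, -18]
  [-9, -15, 3, -4, -8, -5]
  [-8, ∞, 15, -8, -12, ∞]
  [-10, -2, -14, 11, 1, -9]
M^⊗3:
  [-15, -18, 0, -15, -19, -15]
  [-18, -20, -17, -12, -21, -26]
  [-18, -24, -20, -13, -17, -15]
  [-19, -11, -23, -12, -16, -18]
  [-17, 3, 6, -11, -15, -17]
  [-13, -15, -10, -23, -17, -20]
Key observation: the optimum is the walk 4->6->2->6, with weight (-9) + (-6) + (-3) = -18.
Optimal value attained by: walk 4->6->2->6.
Answer: (M^⊗3)[4][6] = -18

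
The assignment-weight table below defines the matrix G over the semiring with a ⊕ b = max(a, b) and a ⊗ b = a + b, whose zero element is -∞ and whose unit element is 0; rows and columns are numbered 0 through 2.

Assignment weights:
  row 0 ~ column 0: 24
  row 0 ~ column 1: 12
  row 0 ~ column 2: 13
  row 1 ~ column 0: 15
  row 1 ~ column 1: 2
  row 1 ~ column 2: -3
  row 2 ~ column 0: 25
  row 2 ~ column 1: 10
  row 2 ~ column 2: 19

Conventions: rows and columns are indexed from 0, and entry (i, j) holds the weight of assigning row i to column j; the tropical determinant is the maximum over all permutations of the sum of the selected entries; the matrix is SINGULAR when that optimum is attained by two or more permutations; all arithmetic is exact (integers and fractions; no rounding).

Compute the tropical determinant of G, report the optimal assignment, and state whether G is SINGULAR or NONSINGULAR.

σ = (0, 1, 2): 24 + 2 + 19 = 45
σ = (0, 2, 1): 24 + (-3) + 10 = 31
σ = (1, 0, 2): 12 + 15 + 19 = 46
σ = (1, 2, 0): 12 + (-3) + 25 = 34
σ = (2, 0, 1): 13 + 15 + 10 = 38
σ = (2, 1, 0): 13 + 2 + 25 = 40
Optimal value attained by: σ = (1, 0, 2).
Answer: det⊕(G) = 46; verdict: NONSINGULAR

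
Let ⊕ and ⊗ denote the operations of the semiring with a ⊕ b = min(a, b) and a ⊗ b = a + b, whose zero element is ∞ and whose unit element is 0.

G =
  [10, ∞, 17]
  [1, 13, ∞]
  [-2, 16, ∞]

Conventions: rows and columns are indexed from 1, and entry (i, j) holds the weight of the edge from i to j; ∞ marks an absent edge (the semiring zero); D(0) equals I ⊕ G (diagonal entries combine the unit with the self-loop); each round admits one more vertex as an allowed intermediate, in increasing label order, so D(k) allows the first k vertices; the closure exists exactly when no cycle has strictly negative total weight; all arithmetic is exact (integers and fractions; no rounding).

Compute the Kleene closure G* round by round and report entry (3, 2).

D(0):
  [0, ∞, 17]
  [1, 0, ∞]
  [-2, 16, 0]
D(1):
  [0, ∞, 17]
  [1, 0, 18]
  [-2, 16, 0]
D(2):
  [0, ∞, 17]
  [1, 0, 18]
  [-2, 16, 0]
D(3):
  [0, 33, 17]
  [1, 0, 18]
  [-2, 16, 0]
Answer: G*[3][2] = 16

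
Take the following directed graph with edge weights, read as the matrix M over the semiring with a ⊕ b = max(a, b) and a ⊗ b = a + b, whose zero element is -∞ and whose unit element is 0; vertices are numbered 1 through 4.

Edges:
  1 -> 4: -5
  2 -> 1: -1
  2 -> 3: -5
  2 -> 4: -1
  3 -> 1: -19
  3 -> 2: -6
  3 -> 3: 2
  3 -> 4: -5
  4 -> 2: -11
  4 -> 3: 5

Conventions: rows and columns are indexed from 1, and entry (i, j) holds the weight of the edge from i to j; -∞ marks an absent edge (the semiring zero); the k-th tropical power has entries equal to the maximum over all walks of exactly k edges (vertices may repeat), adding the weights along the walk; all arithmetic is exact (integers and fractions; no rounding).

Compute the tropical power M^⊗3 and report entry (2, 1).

M^⊗2:
  [-∞, -16, 0, -∞]
  [-24, -11, 4, -6]
  [-7, -4, 4, -3]
  [-12, -1, 7, 0]
M^⊗3:
  [-17, -6, 2, -5]
  [-12, -2, 6, -1]
  [-5, -2, 6, -1]
  [-2, 1, 9, 2]
Key observation: the optimum is the walk 2->3->2->1, with weight (-5) + (-6) + (-1) = -12.
Optimal value attained by: walk 2->3->2->1.
Answer: (M^⊗3)[2][1] = -12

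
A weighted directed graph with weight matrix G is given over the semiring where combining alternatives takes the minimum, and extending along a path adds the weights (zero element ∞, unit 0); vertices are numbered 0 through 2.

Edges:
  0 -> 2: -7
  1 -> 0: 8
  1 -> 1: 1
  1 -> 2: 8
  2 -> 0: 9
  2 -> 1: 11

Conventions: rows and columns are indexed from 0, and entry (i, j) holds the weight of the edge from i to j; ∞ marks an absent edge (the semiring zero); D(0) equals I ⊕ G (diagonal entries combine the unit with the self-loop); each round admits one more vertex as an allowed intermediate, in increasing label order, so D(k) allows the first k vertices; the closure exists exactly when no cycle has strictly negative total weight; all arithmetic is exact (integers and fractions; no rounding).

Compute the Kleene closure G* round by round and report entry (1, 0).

D(0):
  [0, ∞, -7]
  [8, 0, 8]
  [9, 11, 0]
D(1):
  [0, ∞, -7]
  [8, 0, 1]
  [9, 11, 0]
D(2):
  [0, ∞, -7]
  [8, 0, 1]
  [9, 11, 0]
D(3):
  [0, 4, -7]
  [8, 0, 1]
  [9, 11, 0]
Answer: G*[1][0] = 8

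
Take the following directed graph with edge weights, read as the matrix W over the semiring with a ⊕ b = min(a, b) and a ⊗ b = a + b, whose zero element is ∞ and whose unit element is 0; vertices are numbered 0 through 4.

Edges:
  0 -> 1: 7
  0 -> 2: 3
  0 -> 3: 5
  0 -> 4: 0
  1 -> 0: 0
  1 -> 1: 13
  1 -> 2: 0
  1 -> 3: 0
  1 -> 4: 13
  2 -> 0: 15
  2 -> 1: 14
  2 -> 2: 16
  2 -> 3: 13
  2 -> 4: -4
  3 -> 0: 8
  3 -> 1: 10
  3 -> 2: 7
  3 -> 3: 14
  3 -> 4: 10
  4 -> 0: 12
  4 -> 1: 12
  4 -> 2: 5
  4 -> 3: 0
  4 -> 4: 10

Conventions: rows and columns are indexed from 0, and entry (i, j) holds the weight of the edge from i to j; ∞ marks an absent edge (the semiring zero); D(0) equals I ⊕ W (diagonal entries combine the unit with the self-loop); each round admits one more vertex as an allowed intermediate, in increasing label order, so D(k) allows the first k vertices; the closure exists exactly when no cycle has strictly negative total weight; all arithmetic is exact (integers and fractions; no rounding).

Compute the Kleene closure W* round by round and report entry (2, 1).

D(0):
  [0, 7, 3, 5, 0]
  [0, 0, 0, 0, 13]
  [15, 14, 0, 13, -4]
  [8, 10, 7, 0, 10]
  [12, 12, 5, 0, 0]
D(1):
  [0, 7, 3, 5, 0]
  [0, 0, 0, 0, 0]
  [15, 14, 0, 13, -4]
  [8, 10, 7, 0, 8]
  [12, 12, 5, 0, 0]
D(2):
  [0, 7, 3, 5, 0]
  [0, 0, 0, 0, 0]
  [14, 14, 0, 13, -4]
  [8, 10, 7, 0, 8]
  [12, 12, 5, 0, 0]
D(3):
  [0, 7, 3, 5, -1]
  [0, 0, 0, 0, -4]
  [14, 14, 0, 13, -4]
  [8, 10, 7, 0, 3]
  [12, 12, 5, 0, 0]
D(4):
  [0, 7, 3, 5, -1]
  [0, 0, 0, 0, -4]
  [14, 14, 0, 13, -4]
  [8, 10, 7, 0, 3]
  [8, 10, 5, 0, 0]
D(5):
  [0, 7, 3, -1, -1]
  [0, 0, 0, -4, -4]
  [4, 6, 0, -4, -4]
  [8, 10, 7, 0, 3]
  [8, 10, 5, 0, 0]
Answer: W*[2][1] = 6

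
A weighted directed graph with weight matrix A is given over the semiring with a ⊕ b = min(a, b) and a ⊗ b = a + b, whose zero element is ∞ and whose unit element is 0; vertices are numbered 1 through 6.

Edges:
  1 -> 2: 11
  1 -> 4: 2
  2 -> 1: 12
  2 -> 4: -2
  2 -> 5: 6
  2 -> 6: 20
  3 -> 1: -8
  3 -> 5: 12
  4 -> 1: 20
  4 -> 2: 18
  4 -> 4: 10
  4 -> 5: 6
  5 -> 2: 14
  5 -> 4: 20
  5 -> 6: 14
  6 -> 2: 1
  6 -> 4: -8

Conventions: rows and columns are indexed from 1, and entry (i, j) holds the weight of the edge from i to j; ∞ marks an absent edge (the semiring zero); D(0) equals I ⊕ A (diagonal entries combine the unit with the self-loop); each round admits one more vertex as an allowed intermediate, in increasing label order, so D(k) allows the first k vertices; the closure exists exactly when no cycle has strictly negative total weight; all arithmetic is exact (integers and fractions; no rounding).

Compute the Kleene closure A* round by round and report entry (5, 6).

D(0):
  [0, 11, ∞, 2, ∞, ∞]
  [12, 0, ∞, -2, 6, 20]
  [-8, ∞, 0, ∞, 12, ∞]
  [20, 18, ∞, 0, 6, ∞]
  [∞, 14, ∞, 20, 0, 14]
  [∞, 1, ∞, -8, ∞, 0]
D(1):
  [0, 11, ∞, 2, ∞, ∞]
  [12, 0, ∞, -2, 6, 20]
  [-8, 3, 0, -6, 12, ∞]
  [20, 18, ∞, 0, 6, ∞]
  [∞, 14, ∞, 20, 0, 14]
  [∞, 1, ∞, -8, ∞, 0]
D(2):
  [0, 11, ∞, 2, 17, 31]
  [12, 0, ∞, -2, 6, 20]
  [-8, 3, 0, -6, 9, 23]
  [20, 18, ∞, 0, 6, 38]
  [26, 14, ∞, 12, 0, 14]
  [13, 1, ∞, -8, 7, 0]
D(3):
  [0, 11, ∞, 2, 17, 31]
  [12, 0, ∞, -2, 6, 20]
  [-8, 3, 0, -6, 9, 23]
  [20, 18, ∞, 0, 6, 38]
  [26, 14, ∞, 12, 0, 14]
  [13, 1, ∞, -8, 7, 0]
D(4):
  [0, 11, ∞, 2, 8, 31]
  [12, 0, ∞, -2, 4, 20]
  [-8, 3, 0, -6, 0, 23]
  [20, 18, ∞, 0, 6, 38]
  [26, 14, ∞, 12, 0, 14]
  [12, 1, ∞, -8, -2, 0]
D(5):
  [0, 11, ∞, 2, 8, 22]
  [12, 0, ∞, -2, 4, 18]
  [-8, 3, 0, -6, 0, 14]
  [20, 18, ∞, 0, 6, 20]
  [26, 14, ∞, 12, 0, 14]
  [12, 1, ∞, -8, -2, 0]
D(6):
  [0, 11, ∞, 2, 8, 22]
  [12, 0, ∞, -2, 4, 18]
  [-8, 3, 0, -6, 0, 14]
  [20, 18, ∞, 0, 6, 20]
  [26, 14, ∞, 6, 0, 14]
  [12, 1, ∞, -8, -2, 0]
Answer: A*[5][6] = 14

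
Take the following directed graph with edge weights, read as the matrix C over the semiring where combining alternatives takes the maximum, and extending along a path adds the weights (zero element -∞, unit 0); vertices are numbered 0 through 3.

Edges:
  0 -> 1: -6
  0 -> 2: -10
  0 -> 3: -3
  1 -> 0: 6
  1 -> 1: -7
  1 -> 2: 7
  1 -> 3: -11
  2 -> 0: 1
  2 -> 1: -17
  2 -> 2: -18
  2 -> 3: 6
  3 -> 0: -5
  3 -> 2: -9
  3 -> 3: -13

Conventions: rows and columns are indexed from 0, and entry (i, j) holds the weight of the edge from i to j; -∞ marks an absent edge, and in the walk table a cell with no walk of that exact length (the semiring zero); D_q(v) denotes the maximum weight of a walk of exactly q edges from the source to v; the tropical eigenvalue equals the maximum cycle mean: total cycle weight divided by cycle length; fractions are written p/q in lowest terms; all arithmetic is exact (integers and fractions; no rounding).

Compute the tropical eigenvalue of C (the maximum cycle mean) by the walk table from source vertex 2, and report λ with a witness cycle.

q=0: [-∞, -∞, 0, -∞]
q=1: [1, -17, -18, 6]
q=2: [1, -5, -3, -2]
q=3: [1, -5, 2, 3]
q=4: [3, -5, 2, 8]
Optimal cycle mean attained by: cycle 0->1->2->0, total (-6) + 7 + 1, length 3.
Answer: λ = 2/3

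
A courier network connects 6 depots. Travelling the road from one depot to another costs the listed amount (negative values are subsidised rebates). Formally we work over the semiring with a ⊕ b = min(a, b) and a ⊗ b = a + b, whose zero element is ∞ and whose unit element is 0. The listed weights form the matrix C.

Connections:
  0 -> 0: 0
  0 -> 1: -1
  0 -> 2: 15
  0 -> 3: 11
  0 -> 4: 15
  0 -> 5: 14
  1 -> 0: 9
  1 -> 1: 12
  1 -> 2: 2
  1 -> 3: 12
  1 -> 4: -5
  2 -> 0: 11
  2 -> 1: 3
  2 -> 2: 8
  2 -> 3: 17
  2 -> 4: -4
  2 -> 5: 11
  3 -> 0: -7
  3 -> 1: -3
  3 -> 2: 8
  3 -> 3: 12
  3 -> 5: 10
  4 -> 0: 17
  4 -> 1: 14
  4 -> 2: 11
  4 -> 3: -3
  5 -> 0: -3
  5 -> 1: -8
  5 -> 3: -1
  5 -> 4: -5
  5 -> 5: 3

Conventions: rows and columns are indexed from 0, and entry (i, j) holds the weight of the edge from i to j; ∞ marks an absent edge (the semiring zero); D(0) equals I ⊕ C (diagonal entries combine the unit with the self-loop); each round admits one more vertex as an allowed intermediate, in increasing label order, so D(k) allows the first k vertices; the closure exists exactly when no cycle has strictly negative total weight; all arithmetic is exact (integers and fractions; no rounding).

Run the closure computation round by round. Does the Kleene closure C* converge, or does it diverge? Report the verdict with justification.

D(0):
  [0, -1, 15, 11, 15, 14]
  [9, 0, 2, 12, -5, ∞]
  [11, 3, 0, 17, -4, 11]
  [-7, -3, 8, 0, ∞, 10]
  [17, 14, 11, -3, 0, ∞]
  [-3, -8, ∞, -1, -5, 0]
D(1):
  [0, -1, 15, 11, 15, 14]
  [9, 0, 2, 12, -5, 23]
  [11, 3, 0, 17, -4, 11]
  [-7, -8, 8, 0, 8, 7]
  [17, 14, 11, -3, 0, 31]
  [-3, -8, 12, -1, -5, 0]
D(2):
  [0, -1, 1, 11, -6, 14]
  [9, 0, 2, 12, -5, 23]
  [11, 3, 0, 15, -4, 11]
  [-7, -8, -6, 0, -13, 7]
  [17, 14, 11, -3, 0, 31]
  [-3, -8, -6, -1, -13, 0]
D(3):
  [0, -1, 1, 11, -6, 12]
  [9, 0, 2, 12, -5, 13]
  [11, 3, 0, 15, -4, 11]
  [-7, -8, -6, 0, -13, 5]
  [17, 14, 11, -3, 0, 22]
  [-3, -8, -6, -1, -13, 0]
Detection: at round 4, diagonal entry (4, 4) turns strictly negative.
Key observation: the cycle 4->3->0->1->2->4 has total weight (-3) + (-7) + (-1) + 2 + (-4), which is strictly negative.
Answer: DIVERGES — negative cycle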